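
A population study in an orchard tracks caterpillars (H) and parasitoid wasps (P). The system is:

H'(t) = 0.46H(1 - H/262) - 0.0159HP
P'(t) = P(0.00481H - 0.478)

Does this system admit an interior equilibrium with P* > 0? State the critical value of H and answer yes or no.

Threshold H = 99.4; K > 99.4, so yes, the predator persists.

The predator equation gives dP/dt > 0 only when H > 0.478/0.00481 = 99.4.
Without the predator, H → K = 262. Since 262 > 99.4, the predator can invade and persist.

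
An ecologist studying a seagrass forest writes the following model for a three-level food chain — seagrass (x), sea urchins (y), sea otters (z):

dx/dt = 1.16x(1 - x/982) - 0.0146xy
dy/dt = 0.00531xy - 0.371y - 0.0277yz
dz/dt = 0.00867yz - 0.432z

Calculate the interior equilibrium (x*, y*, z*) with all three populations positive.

From dz/dt = 0: 0.00867y* = 0.432, so y* = 49.8.
From dx/dt = 0: 1.16(1 - x*/982) = 0.0146·49.8, giving x* = 982·(1 - 0.627) = 366.
From dy/dt = 0: 0.00531·366 - 0.371 = 0.0277z*, so z* = 1.57/0.0277 = 56.8.

x* ≈ 366, y* ≈ 49.8, z* ≈ 56.8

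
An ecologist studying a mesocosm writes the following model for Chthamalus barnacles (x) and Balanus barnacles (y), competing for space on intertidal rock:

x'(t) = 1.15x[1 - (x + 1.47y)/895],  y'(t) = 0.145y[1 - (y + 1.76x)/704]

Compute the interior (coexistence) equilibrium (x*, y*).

Setting both brackets to zero gives the nullclines x + 1.47y = 895 and 1.76x + y = 704.
Substituting y = 704 - 1.76x into the first: x(1 - 1.47·1.76) = 895 - 1.47·704.
So x* = -140/-1.59 = 88.1, and then y* = 704 - 1.76·88.1 = 549.

x* ≈ 88.1, y* ≈ 549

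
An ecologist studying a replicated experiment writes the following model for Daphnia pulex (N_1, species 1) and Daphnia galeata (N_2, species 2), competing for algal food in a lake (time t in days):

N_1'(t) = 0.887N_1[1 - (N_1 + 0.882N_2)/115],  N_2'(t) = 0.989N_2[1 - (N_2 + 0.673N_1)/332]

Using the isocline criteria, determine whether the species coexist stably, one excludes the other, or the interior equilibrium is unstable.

species 2 excludes species 1

Compare the nullcline intercepts: K1/α12 = 115/0.882 = 130 < K2 = 332; K2/α21 = 332/0.673 = 493 > K1 = 115.
Since the inequalities point opposite ways, species 2 can invade but species 1 cannot.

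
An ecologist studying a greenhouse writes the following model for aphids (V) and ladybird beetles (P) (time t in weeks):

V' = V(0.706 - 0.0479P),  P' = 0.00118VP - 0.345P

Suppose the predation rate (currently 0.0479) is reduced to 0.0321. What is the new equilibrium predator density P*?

At the interior fixed point, setting dV/dt = 0 with V > 0 fixes P* = (prey growth rate)/(VP coefficient) — independent of the other coefficients.
With the change, P* = 0.706/0.0321 = 22; it rises from 14.7.

P* ≈ 22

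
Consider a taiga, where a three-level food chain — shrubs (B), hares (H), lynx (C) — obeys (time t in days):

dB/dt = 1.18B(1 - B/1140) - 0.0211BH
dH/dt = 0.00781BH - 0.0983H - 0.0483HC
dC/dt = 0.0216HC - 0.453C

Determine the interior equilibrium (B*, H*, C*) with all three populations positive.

B* ≈ 712, H* ≈ 21, C* ≈ 113

From dC/dt = 0: 0.0216H* = 0.453, so H* = 21.
From dB/dt = 0: 1.18(1 - B*/1140) = 0.0211·21, giving B* = 1140·(1 - 0.375) = 712.
From dH/dt = 0: 0.00781·712 - 0.0983 = 0.0483C*, so C* = 5.47/0.0483 = 113.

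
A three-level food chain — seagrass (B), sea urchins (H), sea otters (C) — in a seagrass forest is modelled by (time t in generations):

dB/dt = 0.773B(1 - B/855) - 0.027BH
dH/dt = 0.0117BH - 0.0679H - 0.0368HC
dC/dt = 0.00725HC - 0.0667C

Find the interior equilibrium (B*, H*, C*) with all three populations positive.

From dC/dt = 0: 0.00725H* = 0.0667, so H* = 9.2.
From dB/dt = 0: 0.773(1 - B*/855) = 0.027·9.2, giving B* = 855·(1 - 0.321) = 580.
From dH/dt = 0: 0.0117·580 - 0.0679 = 0.0368C*, so C* = 6.72/0.0368 = 183.

B* ≈ 580, H* ≈ 9.2, C* ≈ 183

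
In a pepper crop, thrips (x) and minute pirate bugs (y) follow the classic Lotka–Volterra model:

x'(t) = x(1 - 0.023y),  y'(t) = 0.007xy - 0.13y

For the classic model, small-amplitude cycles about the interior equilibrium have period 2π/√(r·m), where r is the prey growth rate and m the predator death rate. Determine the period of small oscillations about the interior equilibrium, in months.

T ≈ 17.4 months

Here r = 1 and m = 0.13, so r·m = 0.13.
ω = √0.13 = 0.361 per month, hence T = 2π/ω ≈ 17.4 months.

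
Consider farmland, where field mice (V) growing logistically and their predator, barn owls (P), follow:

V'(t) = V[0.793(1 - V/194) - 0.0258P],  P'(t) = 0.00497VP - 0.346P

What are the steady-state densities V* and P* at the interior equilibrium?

From dP/dt = 0 with P > 0: 0.00497V* = 0.346, so V* = 69.6.
Substitute into dV/dt = 0: 0.793(1 - 69.6/194) = 0.0258P*.
The bracket is 0.641, giving P* = 0.508/0.0258 = 19.7.

V* ≈ 69.6, P* ≈ 19.7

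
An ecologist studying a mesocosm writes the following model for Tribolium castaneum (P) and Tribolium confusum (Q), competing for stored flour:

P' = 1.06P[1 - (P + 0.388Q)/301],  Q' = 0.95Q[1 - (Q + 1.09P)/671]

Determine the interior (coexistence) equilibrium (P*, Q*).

P* ≈ 70.4, Q* ≈ 594

Setting both brackets to zero gives the nullclines P + 0.388Q = 301 and 1.09P + Q = 671.
Substituting Q = 671 - 1.09P into the first: P(1 - 0.388·1.09) = 301 - 0.388·671.
So P* = 40.7/0.577 = 70.4, and then Q* = 671 - 1.09·70.4 = 594.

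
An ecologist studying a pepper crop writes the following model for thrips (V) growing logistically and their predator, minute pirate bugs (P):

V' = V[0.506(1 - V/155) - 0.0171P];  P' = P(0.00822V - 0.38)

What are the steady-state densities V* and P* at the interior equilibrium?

V* ≈ 46.2, P* ≈ 20.8

From dP/dt = 0 with P > 0: 0.00822V* = 0.38, so V* = 46.2.
Substitute into dV/dt = 0: 0.506(1 - 46.2/155) = 0.0171P*.
The bracket is 0.702, giving P* = 0.355/0.0171 = 20.8.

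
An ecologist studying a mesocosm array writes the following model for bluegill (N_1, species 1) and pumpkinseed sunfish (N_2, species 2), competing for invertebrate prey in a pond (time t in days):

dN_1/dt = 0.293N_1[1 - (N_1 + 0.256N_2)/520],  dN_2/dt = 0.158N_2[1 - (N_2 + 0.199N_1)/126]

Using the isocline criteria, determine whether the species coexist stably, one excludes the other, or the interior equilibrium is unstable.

stable coexistence

Compare the nullcline intercepts: K1/α12 = 520/0.256 = 2030 > K2 = 126; K2/α21 = 126/0.199 = 633 > K1 = 520.
Since both inequalities hold, each species can invade when rare, so the interior equilibrium is stable.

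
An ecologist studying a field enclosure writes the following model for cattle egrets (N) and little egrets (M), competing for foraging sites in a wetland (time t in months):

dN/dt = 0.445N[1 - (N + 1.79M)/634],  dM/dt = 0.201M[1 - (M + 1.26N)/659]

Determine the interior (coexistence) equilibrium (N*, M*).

N* ≈ 435, M* ≈ 111

Setting both brackets to zero gives the nullclines N + 1.79M = 634 and 1.26N + M = 659.
Substituting M = 659 - 1.26N into the first: N(1 - 1.79·1.26) = 634 - 1.79·659.
So N* = -546/-1.26 = 435, and then M* = 659 - 1.26·435 = 111.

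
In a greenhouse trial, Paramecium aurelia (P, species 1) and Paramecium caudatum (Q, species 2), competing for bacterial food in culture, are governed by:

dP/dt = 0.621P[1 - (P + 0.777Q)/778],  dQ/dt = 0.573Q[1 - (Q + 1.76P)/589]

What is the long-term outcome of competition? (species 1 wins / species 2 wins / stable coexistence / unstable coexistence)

Compare the nullcline intercepts: K1/α12 = 778/0.777 = 1000 > K2 = 589; K2/α21 = 589/1.76 = 335 < K1 = 778.
Since the inequalities point opposite ways, species 1 can invade but species 2 cannot.

species 1 excludes species 2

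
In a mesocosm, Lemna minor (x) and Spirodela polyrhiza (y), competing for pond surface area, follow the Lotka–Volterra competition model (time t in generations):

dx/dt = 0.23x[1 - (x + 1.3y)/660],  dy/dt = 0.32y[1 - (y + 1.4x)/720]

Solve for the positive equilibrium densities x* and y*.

Setting both brackets to zero gives the nullclines x + 1.3y = 660 and 1.4x + y = 720.
Substituting y = 720 - 1.4x into the first: x(1 - 1.3·1.4) = 660 - 1.3·720.
So x* = -276/-0.82 = 337, and then y* = 720 - 1.4·337 = 249.

x* ≈ 337, y* ≈ 249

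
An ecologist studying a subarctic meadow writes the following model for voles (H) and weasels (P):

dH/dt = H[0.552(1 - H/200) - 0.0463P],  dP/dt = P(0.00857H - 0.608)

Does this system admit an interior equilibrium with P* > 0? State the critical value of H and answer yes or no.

The predator equation gives dP/dt > 0 only when H > 0.608/0.00857 = 70.9.
Without the predator, H → K = 200. Since 200 > 70.9, the predator can invade and persist.

Threshold H = 70.9; K > 70.9, so yes, the predator persists.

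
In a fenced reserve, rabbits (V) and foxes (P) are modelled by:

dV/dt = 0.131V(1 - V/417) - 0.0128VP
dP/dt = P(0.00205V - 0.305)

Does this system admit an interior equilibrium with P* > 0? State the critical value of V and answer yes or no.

Threshold V = 149; K > 149, so yes, the predator persists.

The predator equation gives dP/dt > 0 only when V > 0.305/0.00205 = 149.
Without the predator, V → K = 417. Since 417 > 149, the predator can invade and persist.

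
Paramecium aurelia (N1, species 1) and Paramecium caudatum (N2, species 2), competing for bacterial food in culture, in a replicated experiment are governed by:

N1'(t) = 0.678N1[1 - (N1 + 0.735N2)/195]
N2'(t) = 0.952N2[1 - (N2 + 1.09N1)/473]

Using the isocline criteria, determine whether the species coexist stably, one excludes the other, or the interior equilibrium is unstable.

Compare the nullcline intercepts: K1/α12 = 195/0.735 = 265 < K2 = 473; K2/α21 = 473/1.09 = 434 > K1 = 195.
Since the inequalities point opposite ways, species 2 can invade but species 1 cannot.

species 2 excludes species 1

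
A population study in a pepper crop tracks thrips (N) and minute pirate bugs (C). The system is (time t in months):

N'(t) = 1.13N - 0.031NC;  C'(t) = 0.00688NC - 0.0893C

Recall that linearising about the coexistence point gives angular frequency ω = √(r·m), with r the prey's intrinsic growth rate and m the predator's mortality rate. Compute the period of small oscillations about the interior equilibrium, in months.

Here r = 1.13 and m = 0.0893, so r·m = 0.101.
ω = √0.101 = 0.318 per month, hence T = 2π/ω ≈ 19.8 months.

T ≈ 19.8 months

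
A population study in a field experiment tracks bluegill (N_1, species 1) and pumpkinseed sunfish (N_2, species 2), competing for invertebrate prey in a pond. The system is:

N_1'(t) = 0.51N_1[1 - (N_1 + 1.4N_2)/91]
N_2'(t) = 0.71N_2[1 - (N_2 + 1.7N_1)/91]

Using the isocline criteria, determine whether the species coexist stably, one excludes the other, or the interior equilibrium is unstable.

unstable coexistence (outcome depends on initial conditions)

Compare the nullcline intercepts: K1/α12 = 91/1.4 = 65 < K2 = 91; K2/α21 = 91/1.7 = 53.5 < K1 = 91.
Since both are reversed, neither can invade when rare; the interior point is a saddle.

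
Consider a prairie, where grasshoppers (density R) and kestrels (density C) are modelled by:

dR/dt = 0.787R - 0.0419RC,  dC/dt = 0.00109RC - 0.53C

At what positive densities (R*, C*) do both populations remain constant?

R* ≈ 486, C* ≈ 18.8

Set dC/dt = 0 with C > 0: 0.00109R - 0.53 = 0, so R* = 0.53/0.00109 = 486.
Set dR/dt = 0 with R > 0: 0.787 - 0.0419C = 0, so C* = 0.787/0.0419 = 18.8.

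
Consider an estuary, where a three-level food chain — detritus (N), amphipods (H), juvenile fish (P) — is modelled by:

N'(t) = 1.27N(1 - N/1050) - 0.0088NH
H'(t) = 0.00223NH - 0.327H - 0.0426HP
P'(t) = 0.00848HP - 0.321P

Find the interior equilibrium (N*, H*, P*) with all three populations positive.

N* ≈ 775, H* ≈ 37.9, P* ≈ 32.9

From dP/dt = 0: 0.00848H* = 0.321, so H* = 37.9.
From dN/dt = 0: 1.27(1 - N*/1050) = 0.0088·37.9, giving N* = 1050·(1 - 0.262) = 775.
From dH/dt = 0: 0.00223·775 - 0.327 = 0.0426P*, so P* = 1.4/0.0426 = 32.9.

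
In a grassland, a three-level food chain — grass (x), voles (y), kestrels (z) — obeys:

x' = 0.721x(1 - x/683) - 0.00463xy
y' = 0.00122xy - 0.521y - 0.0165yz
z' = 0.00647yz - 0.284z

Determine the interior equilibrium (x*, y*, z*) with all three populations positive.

x* ≈ 490, y* ≈ 43.9, z* ≈ 4.69

From dz/dt = 0: 0.00647y* = 0.284, so y* = 43.9.
From dx/dt = 0: 0.721(1 - x*/683) = 0.00463·43.9, giving x* = 683·(1 - 0.282) = 490.
From dy/dt = 0: 0.00122·490 - 0.521 = 0.0165z*, so z* = 0.0774/0.0165 = 4.69.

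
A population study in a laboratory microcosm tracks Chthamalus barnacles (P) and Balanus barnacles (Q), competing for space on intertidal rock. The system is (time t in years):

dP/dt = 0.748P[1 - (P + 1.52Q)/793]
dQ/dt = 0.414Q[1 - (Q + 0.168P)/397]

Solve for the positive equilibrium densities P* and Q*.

P* ≈ 255, Q* ≈ 354

Setting both brackets to zero gives the nullclines P + 1.52Q = 793 and 0.168P + Q = 397.
Substituting Q = 397 - 0.168P into the first: P(1 - 1.52·0.168) = 793 - 1.52·397.
So P* = 190/0.745 = 255, and then Q* = 397 - 0.168·255 = 354.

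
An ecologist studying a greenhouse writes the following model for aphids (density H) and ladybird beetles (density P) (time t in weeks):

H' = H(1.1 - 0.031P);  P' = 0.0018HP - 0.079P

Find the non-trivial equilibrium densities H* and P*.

Set dP/dt = 0 with P > 0: 0.0018H - 0.079 = 0, so H* = 0.079/0.0018 = 43.9.
Set dH/dt = 0 with H > 0: 1.1 - 0.031P = 0, so P* = 1.1/0.031 = 35.5.

H* ≈ 43.9, P* ≈ 35.5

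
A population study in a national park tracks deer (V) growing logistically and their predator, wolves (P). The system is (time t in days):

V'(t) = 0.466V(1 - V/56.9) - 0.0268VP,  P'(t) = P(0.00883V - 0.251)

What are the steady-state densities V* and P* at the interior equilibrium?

From dP/dt = 0 with P > 0: 0.00883V* = 0.251, so V* = 28.4.
Substitute into dV/dt = 0: 0.466(1 - 28.4/56.9) = 0.0268P*.
The bracket is 0.5, giving P* = 0.233/0.0268 = 8.7.

V* ≈ 28.4, P* ≈ 8.7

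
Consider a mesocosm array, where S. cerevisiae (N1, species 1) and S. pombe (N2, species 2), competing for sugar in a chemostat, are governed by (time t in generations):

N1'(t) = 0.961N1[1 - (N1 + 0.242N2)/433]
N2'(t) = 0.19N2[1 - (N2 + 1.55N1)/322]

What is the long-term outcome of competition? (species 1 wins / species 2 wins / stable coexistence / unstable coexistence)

species 1 excludes species 2

Compare the nullcline intercepts: K1/α12 = 433/0.242 = 1790 > K2 = 322; K2/α21 = 322/1.55 = 208 < K1 = 433.
Since the inequalities point opposite ways, species 1 can invade but species 2 cannot.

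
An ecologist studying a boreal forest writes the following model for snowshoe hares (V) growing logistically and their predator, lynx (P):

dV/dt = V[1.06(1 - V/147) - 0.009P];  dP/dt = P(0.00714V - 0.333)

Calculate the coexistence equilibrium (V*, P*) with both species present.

From dP/dt = 0 with P > 0: 0.00714V* = 0.333, so V* = 46.6.
Substitute into dV/dt = 0: 1.06(1 - 46.6/147) = 0.009P*.
The bracket is 0.683, giving P* = 0.724/0.009 = 80.4.

V* ≈ 46.6, P* ≈ 80.4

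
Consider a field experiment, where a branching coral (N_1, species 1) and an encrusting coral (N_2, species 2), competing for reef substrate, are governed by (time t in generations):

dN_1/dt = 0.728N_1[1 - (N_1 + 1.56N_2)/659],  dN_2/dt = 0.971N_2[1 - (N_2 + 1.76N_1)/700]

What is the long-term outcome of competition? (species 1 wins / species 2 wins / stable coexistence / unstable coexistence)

unstable coexistence (outcome depends on initial conditions)

Compare the nullcline intercepts: K1/α12 = 659/1.56 = 422 < K2 = 700; K2/α21 = 700/1.76 = 398 < K1 = 659.
Since both are reversed, neither can invade when rare; the interior point is a saddle.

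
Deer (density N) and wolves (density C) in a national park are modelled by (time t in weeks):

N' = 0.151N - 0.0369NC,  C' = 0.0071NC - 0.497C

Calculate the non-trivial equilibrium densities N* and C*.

Set dC/dt = 0 with C > 0: 0.0071N - 0.497 = 0, so N* = 0.497/0.0071 = 70.
Set dN/dt = 0 with N > 0: 0.151 - 0.0369C = 0, so C* = 0.151/0.0369 = 4.09.

N* ≈ 70, C* ≈ 4.09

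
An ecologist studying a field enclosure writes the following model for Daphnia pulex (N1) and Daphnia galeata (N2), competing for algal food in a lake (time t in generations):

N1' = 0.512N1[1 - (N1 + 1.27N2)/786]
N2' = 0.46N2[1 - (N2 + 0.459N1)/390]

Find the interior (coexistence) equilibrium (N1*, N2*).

N1* ≈ 697, N2* ≈ 70.1

Setting both brackets to zero gives the nullclines N1 + 1.27N2 = 786 and 0.459N1 + N2 = 390.
Substituting N2 = 390 - 0.459N1 into the first: N1(1 - 1.27·0.459) = 786 - 1.27·390.
So N1* = 291/0.417 = 697, and then N2* = 390 - 0.459·697 = 70.1.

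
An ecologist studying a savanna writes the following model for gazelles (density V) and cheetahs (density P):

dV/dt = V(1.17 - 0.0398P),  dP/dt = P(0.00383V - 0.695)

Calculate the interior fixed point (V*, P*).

Set dP/dt = 0 with P > 0: 0.00383V - 0.695 = 0, so V* = 0.695/0.00383 = 181.
Set dV/dt = 0 with V > 0: 1.17 - 0.0398P = 0, so P* = 1.17/0.0398 = 29.4.

V* ≈ 181, P* ≈ 29.4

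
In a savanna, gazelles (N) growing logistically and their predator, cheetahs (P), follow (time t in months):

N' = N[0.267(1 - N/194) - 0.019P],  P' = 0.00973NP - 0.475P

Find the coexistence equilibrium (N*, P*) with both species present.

N* ≈ 48.8, P* ≈ 10.5

From dP/dt = 0 with P > 0: 0.00973N* = 0.475, so N* = 48.8.
Substitute into dN/dt = 0: 0.267(1 - 48.8/194) = 0.019P*.
The bracket is 0.748, giving P* = 0.2/0.019 = 10.5.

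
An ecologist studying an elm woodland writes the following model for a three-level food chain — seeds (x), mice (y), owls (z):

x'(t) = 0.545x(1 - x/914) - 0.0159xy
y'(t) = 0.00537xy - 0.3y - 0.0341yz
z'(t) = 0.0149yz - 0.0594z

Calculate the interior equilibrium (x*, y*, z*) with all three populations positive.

x* ≈ 808, y* ≈ 3.99, z* ≈ 118

From dz/dt = 0: 0.0149y* = 0.0594, so y* = 3.99.
From dx/dt = 0: 0.545(1 - x*/914) = 0.0159·3.99, giving x* = 914·(1 - 0.116) = 808.
From dy/dt = 0: 0.00537·808 - 0.3 = 0.0341z*, so z* = 4.04/0.0341 = 118.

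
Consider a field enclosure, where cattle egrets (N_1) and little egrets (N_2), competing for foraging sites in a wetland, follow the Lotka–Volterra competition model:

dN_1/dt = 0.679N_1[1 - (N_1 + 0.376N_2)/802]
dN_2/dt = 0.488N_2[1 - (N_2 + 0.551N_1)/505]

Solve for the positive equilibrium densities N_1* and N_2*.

N_1* ≈ 772, N_2* ≈ 79.6

Setting both brackets to zero gives the nullclines N_1 + 0.376N_2 = 802 and 0.551N_1 + N_2 = 505.
Substituting N_2 = 505 - 0.551N_1 into the first: N_1(1 - 0.376·0.551) = 802 - 0.376·505.
So N_1* = 612/0.793 = 772, and then N_2* = 505 - 0.551·772 = 79.6.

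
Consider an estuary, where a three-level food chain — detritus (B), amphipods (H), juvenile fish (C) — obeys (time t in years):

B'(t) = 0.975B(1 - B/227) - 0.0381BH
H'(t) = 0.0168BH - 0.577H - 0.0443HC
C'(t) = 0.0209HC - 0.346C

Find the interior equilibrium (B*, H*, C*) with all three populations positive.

From dC/dt = 0: 0.0209H* = 0.346, so H* = 16.6.
From dB/dt = 0: 0.975(1 - B*/227) = 0.0381·16.6, giving B* = 227·(1 - 0.647) = 80.1.
From dH/dt = 0: 0.0168·80.1 - 0.577 = 0.0443C*, so C* = 0.77/0.0443 = 17.4.

B* ≈ 80.1, H* ≈ 16.6, C* ≈ 17.4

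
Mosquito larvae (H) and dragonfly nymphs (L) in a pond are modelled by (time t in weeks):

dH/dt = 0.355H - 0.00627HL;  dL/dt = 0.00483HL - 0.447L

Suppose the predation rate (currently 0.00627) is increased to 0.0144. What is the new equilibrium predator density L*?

At the interior fixed point, setting dH/dt = 0 with H > 0 fixes L* = (prey growth rate)/(HL coefficient) — independent of the other coefficients.
With the change, L* = 0.355/0.0144 = 24.7; it falls from 56.6.

L* ≈ 24.7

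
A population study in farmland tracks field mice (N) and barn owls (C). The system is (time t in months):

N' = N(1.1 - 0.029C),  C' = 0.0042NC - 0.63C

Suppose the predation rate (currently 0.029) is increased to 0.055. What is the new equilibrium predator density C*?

At the interior fixed point, setting dN/dt = 0 with N > 0 fixes C* = (prey growth rate)/(NC coefficient) — independent of the other coefficients.
With the change, C* = 1.1/0.055 = 20; it falls from 37.9.

C* ≈ 20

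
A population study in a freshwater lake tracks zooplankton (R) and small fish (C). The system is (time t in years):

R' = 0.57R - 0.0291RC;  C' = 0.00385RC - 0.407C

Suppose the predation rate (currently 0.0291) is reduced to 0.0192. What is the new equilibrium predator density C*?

At the interior fixed point, setting dR/dt = 0 with R > 0 fixes C* = (prey growth rate)/(RC coefficient) — independent of the other coefficients.
With the change, C* = 0.57/0.0192 = 29.7; it rises from 19.6.

C* ≈ 29.7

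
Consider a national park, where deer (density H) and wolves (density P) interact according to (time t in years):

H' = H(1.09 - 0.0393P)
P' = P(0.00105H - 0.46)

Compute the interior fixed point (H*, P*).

H* ≈ 438, P* ≈ 27.7

Set dP/dt = 0 with P > 0: 0.00105H - 0.46 = 0, so H* = 0.46/0.00105 = 438.
Set dH/dt = 0 with H > 0: 1.09 - 0.0393P = 0, so P* = 1.09/0.0393 = 27.7.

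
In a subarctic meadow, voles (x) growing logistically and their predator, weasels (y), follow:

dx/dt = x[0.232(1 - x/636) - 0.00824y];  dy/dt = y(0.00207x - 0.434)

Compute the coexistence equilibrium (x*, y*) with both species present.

x* ≈ 210, y* ≈ 18.9

From dy/dt = 0 with y > 0: 0.00207x* = 0.434, so x* = 210.
Substitute into dx/dt = 0: 0.232(1 - 210/636) = 0.00824y*.
The bracket is 0.67, giving y* = 0.156/0.00824 = 18.9.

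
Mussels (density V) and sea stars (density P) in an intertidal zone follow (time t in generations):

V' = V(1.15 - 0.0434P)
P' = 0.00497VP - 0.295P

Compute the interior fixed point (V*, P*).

Set dP/dt = 0 with P > 0: 0.00497V - 0.295 = 0, so V* = 0.295/0.00497 = 59.4.
Set dV/dt = 0 with V > 0: 1.15 - 0.0434P = 0, so P* = 1.15/0.0434 = 26.5.

V* ≈ 59.4, P* ≈ 26.5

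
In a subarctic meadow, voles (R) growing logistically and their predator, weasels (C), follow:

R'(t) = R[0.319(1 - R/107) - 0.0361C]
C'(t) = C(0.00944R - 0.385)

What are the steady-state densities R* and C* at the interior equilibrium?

R* ≈ 40.8, C* ≈ 5.47

From dC/dt = 0 with C > 0: 0.00944R* = 0.385, so R* = 40.8.
Substitute into dR/dt = 0: 0.319(1 - 40.8/107) = 0.0361C*.
The bracket is 0.619, giving C* = 0.197/0.0361 = 5.47.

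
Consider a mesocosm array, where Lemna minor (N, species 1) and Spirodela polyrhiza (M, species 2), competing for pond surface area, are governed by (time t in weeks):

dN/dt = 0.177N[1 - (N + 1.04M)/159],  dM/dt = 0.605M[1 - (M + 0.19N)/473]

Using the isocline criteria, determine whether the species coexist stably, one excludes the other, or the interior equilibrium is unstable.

Compare the nullcline intercepts: K1/α12 = 159/1.04 = 153 < K2 = 473; K2/α21 = 473/0.19 = 2490 > K1 = 159.
Since the inequalities point opposite ways, species 2 can invade but species 1 cannot.

species 2 excludes species 1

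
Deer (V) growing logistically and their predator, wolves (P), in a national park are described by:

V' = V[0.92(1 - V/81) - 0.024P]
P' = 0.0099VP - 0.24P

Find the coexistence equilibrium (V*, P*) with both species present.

From dP/dt = 0 with P > 0: 0.0099V* = 0.24, so V* = 24.2.
Substitute into dV/dt = 0: 0.92(1 - 24.2/81) = 0.024P*.
The bracket is 0.701, giving P* = 0.645/0.024 = 26.9.

V* ≈ 24.2, P* ≈ 26.9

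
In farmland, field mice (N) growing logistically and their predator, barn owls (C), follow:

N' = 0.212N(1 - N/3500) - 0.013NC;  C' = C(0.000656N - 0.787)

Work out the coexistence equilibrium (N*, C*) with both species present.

N* ≈ 1200, C* ≈ 10.7

From dC/dt = 0 with C > 0: 0.000656N* = 0.787, so N* = 1200.
Substitute into dN/dt = 0: 0.212(1 - 1200/3500) = 0.013C*.
The bracket is 0.657, giving C* = 0.139/0.013 = 10.7.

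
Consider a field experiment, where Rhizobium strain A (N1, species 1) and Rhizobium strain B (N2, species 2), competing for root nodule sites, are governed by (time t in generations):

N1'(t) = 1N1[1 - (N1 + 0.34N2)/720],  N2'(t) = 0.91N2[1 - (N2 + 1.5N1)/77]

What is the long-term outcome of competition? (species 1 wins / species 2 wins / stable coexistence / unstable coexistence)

species 1 excludes species 2

Compare the nullcline intercepts: K1/α12 = 720/0.34 = 2120 > K2 = 77; K2/α21 = 77/1.5 = 51.3 < K1 = 720.
Since the inequalities point opposite ways, species 1 can invade but species 2 cannot.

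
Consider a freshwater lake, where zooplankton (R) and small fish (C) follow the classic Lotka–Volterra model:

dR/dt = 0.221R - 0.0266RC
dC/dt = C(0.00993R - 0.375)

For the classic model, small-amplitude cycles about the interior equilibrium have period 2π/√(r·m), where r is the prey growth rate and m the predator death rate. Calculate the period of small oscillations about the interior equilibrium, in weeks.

T ≈ 21.8 weeks

Here r = 0.221 and m = 0.375, so r·m = 0.0829.
ω = √0.0829 = 0.288 per week, hence T = 2π/ω ≈ 21.8 weeks.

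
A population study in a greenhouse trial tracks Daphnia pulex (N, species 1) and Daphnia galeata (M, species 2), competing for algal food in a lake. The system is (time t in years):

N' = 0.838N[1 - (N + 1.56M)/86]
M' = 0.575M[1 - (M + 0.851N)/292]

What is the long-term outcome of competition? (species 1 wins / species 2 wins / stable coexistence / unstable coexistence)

species 2 excludes species 1

Compare the nullcline intercepts: K1/α12 = 86/1.56 = 55.1 < K2 = 292; K2/α21 = 292/0.851 = 343 > K1 = 86.
Since the inequalities point opposite ways, species 2 can invade but species 1 cannot.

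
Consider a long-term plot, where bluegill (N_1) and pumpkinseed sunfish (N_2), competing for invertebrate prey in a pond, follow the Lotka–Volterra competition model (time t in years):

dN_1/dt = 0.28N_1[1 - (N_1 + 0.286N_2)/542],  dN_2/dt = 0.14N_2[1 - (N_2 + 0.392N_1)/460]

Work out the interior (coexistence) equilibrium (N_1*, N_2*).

N_1* ≈ 462, N_2* ≈ 279

Setting both brackets to zero gives the nullclines N_1 + 0.286N_2 = 542 and 0.392N_1 + N_2 = 460.
Substituting N_2 = 460 - 0.392N_1 into the first: N_1(1 - 0.286·0.392) = 542 - 0.286·460.
So N_1* = 410/0.888 = 462, and then N_2* = 460 - 0.392·462 = 279.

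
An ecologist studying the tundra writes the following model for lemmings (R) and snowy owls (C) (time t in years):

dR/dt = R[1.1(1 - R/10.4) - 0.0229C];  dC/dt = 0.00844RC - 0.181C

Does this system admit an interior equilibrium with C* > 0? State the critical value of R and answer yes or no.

The predator equation gives dC/dt > 0 only when R > 0.181/0.00844 = 21.4.
Without the predator, R → K = 10.4. Since 10.4 < 21.4, the predator cannot invade.

Threshold R = 21.4; K < 21.4, so no, the predator goes extinct.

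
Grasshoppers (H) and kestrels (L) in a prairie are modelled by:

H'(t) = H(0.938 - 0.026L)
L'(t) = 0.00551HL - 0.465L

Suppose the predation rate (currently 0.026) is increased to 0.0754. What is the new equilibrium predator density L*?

L* ≈ 12.4

At the interior fixed point, setting dH/dt = 0 with H > 0 fixes L* = (prey growth rate)/(HL coefficient) — independent of the other coefficients.
With the change, L* = 0.938/0.0754 = 12.4; it falls from 36.1.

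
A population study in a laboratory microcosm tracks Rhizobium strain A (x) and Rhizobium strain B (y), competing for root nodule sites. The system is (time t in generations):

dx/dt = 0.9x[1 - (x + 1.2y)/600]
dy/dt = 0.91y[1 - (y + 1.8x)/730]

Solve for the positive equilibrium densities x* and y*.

x* ≈ 238, y* ≈ 302

Setting both brackets to zero gives the nullclines x + 1.2y = 600 and 1.8x + y = 730.
Substituting y = 730 - 1.8x into the first: x(1 - 1.2·1.8) = 600 - 1.2·730.
So x* = -276/-1.16 = 238, and then y* = 730 - 1.8·238 = 302.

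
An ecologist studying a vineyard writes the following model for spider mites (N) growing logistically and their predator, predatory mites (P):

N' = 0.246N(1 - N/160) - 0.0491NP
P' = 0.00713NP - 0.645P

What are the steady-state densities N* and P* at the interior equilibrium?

N* ≈ 90.5, P* ≈ 2.18

From dP/dt = 0 with P > 0: 0.00713N* = 0.645, so N* = 90.5.
Substitute into dN/dt = 0: 0.246(1 - 90.5/160) = 0.0491P*.
The bracket is 0.435, giving P* = 0.107/0.0491 = 2.18.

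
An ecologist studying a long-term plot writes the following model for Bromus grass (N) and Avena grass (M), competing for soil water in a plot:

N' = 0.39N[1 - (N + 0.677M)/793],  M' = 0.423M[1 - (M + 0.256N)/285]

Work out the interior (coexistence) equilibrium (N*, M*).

Setting both brackets to zero gives the nullclines N + 0.677M = 793 and 0.256N + M = 285.
Substituting M = 285 - 0.256N into the first: N(1 - 0.677·0.256) = 793 - 0.677·285.
So N* = 600/0.827 = 726, and then M* = 285 - 0.256·726 = 99.2.

N* ≈ 726, M* ≈ 99.2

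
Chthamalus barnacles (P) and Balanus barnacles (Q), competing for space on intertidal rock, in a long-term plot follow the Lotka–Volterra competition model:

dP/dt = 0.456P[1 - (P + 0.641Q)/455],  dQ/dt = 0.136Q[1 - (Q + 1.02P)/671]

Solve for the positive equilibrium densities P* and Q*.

Setting both brackets to zero gives the nullclines P + 0.641Q = 455 and 1.02P + Q = 671.
Substituting Q = 671 - 1.02P into the first: P(1 - 0.641·1.02) = 455 - 0.641·671.
So P* = 24.9/0.346 = 71.9, and then Q* = 671 - 1.02·71.9 = 598.

P* ≈ 71.9, Q* ≈ 598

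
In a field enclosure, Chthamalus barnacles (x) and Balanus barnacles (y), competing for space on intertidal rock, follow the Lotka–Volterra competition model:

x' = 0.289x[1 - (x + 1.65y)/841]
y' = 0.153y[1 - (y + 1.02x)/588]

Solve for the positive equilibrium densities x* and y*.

Setting both brackets to zero gives the nullclines x + 1.65y = 841 and 1.02x + y = 588.
Substituting y = 588 - 1.02x into the first: x(1 - 1.65·1.02) = 841 - 1.65·588.
So x* = -129/-0.683 = 189, and then y* = 588 - 1.02·189 = 395.

x* ≈ 189, y* ≈ 395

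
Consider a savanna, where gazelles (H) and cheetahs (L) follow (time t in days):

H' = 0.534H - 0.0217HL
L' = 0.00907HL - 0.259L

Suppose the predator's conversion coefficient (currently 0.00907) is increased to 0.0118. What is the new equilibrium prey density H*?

H* ≈ 21.9

At the interior fixed point, setting dL/dt = 0 with L > 0 fixes H* = (predator death rate)/(HL coefficient) — independent of the other coefficients.
With the change, H* = 0.259/0.0118 = 21.9; it falls from 28.6.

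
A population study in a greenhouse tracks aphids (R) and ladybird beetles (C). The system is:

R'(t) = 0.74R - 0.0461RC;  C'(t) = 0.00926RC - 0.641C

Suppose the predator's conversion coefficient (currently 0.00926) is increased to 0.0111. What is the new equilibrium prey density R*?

R* ≈ 57.7

At the interior fixed point, setting dC/dt = 0 with C > 0 fixes R* = (predator death rate)/(RC coefficient) — independent of the other coefficients.
With the change, R* = 0.641/0.0111 = 57.7; it falls from 69.2.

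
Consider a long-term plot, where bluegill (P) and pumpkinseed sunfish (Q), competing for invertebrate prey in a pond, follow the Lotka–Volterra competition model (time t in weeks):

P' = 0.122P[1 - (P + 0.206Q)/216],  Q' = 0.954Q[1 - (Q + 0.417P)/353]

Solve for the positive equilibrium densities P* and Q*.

P* ≈ 157, Q* ≈ 288

Setting both brackets to zero gives the nullclines P + 0.206Q = 216 and 0.417P + Q = 353.
Substituting Q = 353 - 0.417P into the first: P(1 - 0.206·0.417) = 216 - 0.206·353.
So P* = 143/0.914 = 157, and then Q* = 353 - 0.417·157 = 288.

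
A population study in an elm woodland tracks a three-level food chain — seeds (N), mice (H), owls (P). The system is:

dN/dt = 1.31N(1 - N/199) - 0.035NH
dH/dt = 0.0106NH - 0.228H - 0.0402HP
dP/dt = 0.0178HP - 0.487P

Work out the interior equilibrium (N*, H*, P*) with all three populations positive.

N* ≈ 53.5, H* ≈ 27.4, P* ≈ 8.44

From dP/dt = 0: 0.0178H* = 0.487, so H* = 27.4.
From dN/dt = 0: 1.31(1 - N*/199) = 0.035·27.4, giving N* = 199·(1 - 0.731) = 53.5.
From dH/dt = 0: 0.0106·53.5 - 0.228 = 0.0402P*, so P* = 0.339/0.0402 = 8.44.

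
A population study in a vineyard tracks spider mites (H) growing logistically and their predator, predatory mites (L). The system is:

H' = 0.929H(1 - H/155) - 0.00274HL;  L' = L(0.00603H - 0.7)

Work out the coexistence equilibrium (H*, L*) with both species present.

H* ≈ 116, L* ≈ 85.1

From dL/dt = 0 with L > 0: 0.00603H* = 0.7, so H* = 116.
Substitute into dH/dt = 0: 0.929(1 - 116/155) = 0.00274L*.
The bracket is 0.251, giving L* = 0.233/0.00274 = 85.1.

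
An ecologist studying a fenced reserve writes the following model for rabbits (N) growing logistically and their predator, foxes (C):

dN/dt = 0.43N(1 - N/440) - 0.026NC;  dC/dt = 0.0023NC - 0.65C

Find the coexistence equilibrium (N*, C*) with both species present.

From dC/dt = 0 with C > 0: 0.0023N* = 0.65, so N* = 283.
Substitute into dN/dt = 0: 0.43(1 - 283/440) = 0.026C*.
The bracket is 0.358, giving C* = 0.154/0.026 = 5.92.

N* ≈ 283, C* ≈ 5.92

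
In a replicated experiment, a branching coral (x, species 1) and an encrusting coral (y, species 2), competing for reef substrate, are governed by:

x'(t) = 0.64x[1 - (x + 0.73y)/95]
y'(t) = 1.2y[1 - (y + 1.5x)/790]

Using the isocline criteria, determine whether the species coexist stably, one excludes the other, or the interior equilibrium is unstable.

species 2 excludes species 1

Compare the nullcline intercepts: K1/α12 = 95/0.73 = 130 < K2 = 790; K2/α21 = 790/1.5 = 527 > K1 = 95.
Since the inequalities point opposite ways, species 2 can invade but species 1 cannot.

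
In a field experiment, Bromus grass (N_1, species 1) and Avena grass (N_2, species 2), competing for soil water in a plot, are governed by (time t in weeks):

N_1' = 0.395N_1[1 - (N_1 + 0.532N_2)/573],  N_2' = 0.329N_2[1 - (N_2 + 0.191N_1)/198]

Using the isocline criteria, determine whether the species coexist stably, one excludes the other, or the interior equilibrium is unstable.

stable coexistence

Compare the nullcline intercepts: K1/α12 = 573/0.532 = 1080 > K2 = 198; K2/α21 = 198/0.191 = 1040 > K1 = 573.
Since both inequalities hold, each species can invade when rare, so the interior equilibrium is stable.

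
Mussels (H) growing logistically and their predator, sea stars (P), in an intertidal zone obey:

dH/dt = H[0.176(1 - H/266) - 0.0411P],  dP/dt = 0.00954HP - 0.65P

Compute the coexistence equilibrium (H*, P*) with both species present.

From dP/dt = 0 with P > 0: 0.00954H* = 0.65, so H* = 68.1.
Substitute into dH/dt = 0: 0.176(1 - 68.1/266) = 0.0411P*.
The bracket is 0.744, giving P* = 0.131/0.0411 = 3.19.

H* ≈ 68.1, P* ≈ 3.19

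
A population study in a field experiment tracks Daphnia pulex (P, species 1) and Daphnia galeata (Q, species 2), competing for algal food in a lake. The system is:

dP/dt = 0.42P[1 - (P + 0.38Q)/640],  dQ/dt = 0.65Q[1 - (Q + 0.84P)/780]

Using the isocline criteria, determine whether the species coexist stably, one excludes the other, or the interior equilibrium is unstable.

Compare the nullcline intercepts: K1/α12 = 640/0.38 = 1680 > K2 = 780; K2/α21 = 780/0.84 = 929 > K1 = 640.
Since both inequalities hold, each species can invade when rare, so the interior equilibrium is stable.

stable coexistence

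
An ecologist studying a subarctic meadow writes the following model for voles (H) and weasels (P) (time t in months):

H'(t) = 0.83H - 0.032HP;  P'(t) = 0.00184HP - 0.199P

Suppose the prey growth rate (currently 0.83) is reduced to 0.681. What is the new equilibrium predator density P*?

At the interior fixed point, setting dH/dt = 0 with H > 0 fixes P* = (prey growth rate)/(HP coefficient) — independent of the other coefficients.
With the change, P* = 0.681/0.032 = 21.3; it falls from 25.9.

P* ≈ 21.3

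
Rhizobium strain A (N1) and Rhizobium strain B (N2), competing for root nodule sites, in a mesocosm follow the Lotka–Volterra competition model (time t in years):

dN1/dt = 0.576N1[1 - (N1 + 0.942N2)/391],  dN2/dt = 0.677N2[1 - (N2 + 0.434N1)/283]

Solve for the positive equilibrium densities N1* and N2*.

Setting both brackets to zero gives the nullclines N1 + 0.942N2 = 391 and 0.434N1 + N2 = 283.
Substituting N2 = 283 - 0.434N1 into the first: N1(1 - 0.942·0.434) = 391 - 0.942·283.
So N1* = 124/0.591 = 210, and then N2* = 283 - 0.434·210 = 192.

N1* ≈ 210, N2* ≈ 192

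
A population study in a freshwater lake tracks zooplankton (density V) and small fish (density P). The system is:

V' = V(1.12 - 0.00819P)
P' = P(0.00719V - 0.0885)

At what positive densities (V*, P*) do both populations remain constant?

V* ≈ 12.3, P* ≈ 137

Set dP/dt = 0 with P > 0: 0.00719V - 0.0885 = 0, so V* = 0.0885/0.00719 = 12.3.
Set dV/dt = 0 with V > 0: 1.12 - 0.00819P = 0, so P* = 1.12/0.00819 = 137.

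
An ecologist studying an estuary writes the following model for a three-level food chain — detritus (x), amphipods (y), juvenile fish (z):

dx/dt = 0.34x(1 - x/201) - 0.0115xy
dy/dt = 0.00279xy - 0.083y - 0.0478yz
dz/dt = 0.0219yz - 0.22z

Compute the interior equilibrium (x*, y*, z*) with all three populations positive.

From dz/dt = 0: 0.0219y* = 0.22, so y* = 10.
From dx/dt = 0: 0.34(1 - x*/201) = 0.0115·10, giving x* = 201·(1 - 0.34) = 133.
From dy/dt = 0: 0.00279·133 - 0.083 = 0.0478z*, so z* = 0.287/0.0478 = 6.01.

x* ≈ 133, y* ≈ 10, z* ≈ 6.01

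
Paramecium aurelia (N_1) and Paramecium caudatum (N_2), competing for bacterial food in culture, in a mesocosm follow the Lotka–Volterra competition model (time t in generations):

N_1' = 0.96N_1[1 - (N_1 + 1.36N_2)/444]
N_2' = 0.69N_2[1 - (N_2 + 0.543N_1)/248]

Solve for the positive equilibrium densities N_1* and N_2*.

Setting both brackets to zero gives the nullclines N_1 + 1.36N_2 = 444 and 0.543N_1 + N_2 = 248.
Substituting N_2 = 248 - 0.543N_1 into the first: N_1(1 - 1.36·0.543) = 444 - 1.36·248.
So N_1* = 107/0.262 = 408, and then N_2* = 248 - 0.543·408 = 26.4.

N_1* ≈ 408, N_2* ≈ 26.4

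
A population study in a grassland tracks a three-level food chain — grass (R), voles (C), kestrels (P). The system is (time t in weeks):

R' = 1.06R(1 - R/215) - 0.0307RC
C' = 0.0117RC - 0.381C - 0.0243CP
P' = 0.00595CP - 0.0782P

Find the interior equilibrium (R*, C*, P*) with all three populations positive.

From dP/dt = 0: 0.00595C* = 0.0782, so C* = 13.1.
From dR/dt = 0: 1.06(1 - R*/215) = 0.0307·13.1, giving R* = 215·(1 - 0.381) = 133.
From dC/dt = 0: 0.0117·133 - 0.381 = 0.0243P*, so P* = 1.18/0.0243 = 48.4.

R* ≈ 133, C* ≈ 13.1, P* ≈ 48.4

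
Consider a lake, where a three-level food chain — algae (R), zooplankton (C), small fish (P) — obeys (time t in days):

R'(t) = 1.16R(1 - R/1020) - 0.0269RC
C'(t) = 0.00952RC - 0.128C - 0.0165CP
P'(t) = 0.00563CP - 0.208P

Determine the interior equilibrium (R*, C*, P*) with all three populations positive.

From dP/dt = 0: 0.00563C* = 0.208, so C* = 36.9.
From dR/dt = 0: 1.16(1 - R*/1020) = 0.0269·36.9, giving R* = 1020·(1 - 0.857) = 146.
From dC/dt = 0: 0.00952·146 - 0.128 = 0.0165P*, so P* = 1.26/0.0165 = 76.6.

R* ≈ 146, C* ≈ 36.9, P* ≈ 76.6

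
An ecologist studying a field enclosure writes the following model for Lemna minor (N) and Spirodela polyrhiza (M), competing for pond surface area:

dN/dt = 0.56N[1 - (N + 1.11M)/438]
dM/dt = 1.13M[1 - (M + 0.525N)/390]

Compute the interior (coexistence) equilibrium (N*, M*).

Setting both brackets to zero gives the nullclines N + 1.11M = 438 and 0.525N + M = 390.
Substituting M = 390 - 0.525N into the first: N(1 - 1.11·0.525) = 438 - 1.11·390.
So N* = 5.1/0.417 = 12.2, and then M* = 390 - 0.525·12.2 = 384.

N* ≈ 12.2, M* ≈ 384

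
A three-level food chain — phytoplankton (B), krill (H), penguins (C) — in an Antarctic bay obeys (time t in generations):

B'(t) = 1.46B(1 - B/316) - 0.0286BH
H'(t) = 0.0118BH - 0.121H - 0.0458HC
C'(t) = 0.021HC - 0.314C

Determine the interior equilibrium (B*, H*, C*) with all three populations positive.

From dC/dt = 0: 0.021H* = 0.314, so H* = 15.
From dB/dt = 0: 1.46(1 - B*/316) = 0.0286·15, giving B* = 316·(1 - 0.293) = 223.
From dH/dt = 0: 0.0118·223 - 0.121 = 0.0458C*, so C* = 2.52/0.0458 = 54.9.

B* ≈ 223, H* ≈ 15, C* ≈ 54.9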